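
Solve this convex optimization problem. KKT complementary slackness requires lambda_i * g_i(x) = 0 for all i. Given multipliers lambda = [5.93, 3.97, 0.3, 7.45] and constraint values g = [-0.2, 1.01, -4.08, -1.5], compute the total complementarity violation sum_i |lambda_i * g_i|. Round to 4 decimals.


KKT complementary slackness check:
lambda_1 * g_1 = 5.93 * -0.2 = -1.186
lambda_2 * g_2 = 3.97 * 1.01 = 4.0097
lambda_3 * g_3 = 0.3 * -4.08 = -1.224
lambda_4 * g_4 = 7.45 * -1.5 = -11.175
Total violation = 1.186 + 4.0097 + 1.224 + 11.175 = 17.5947


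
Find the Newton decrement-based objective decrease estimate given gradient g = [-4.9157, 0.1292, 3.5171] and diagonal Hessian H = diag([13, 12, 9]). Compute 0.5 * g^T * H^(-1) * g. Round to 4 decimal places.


Step 1: H is diagonal, so H^(-1) * g = [-0.3781, 0.0108, 0.3908].
Step 2: g^T H^(-1) g = sum_i g_i^2 / H_ii
  = (-4.9157)^2/13 + (0.1292)^2/12 + (3.5171)^2/9
  = 1.8588 + 0.0014 + 1.3744 = 3.2346
Step 3: Objective decrease = 0.5 * g^T H^(-1) g = 1.6173


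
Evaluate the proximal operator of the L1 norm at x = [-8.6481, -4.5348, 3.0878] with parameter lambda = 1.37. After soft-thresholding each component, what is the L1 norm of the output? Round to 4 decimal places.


Soft-thresholding with lambda = 1.37:
prox(-8.6481) = sign(-8.6481)*max(|-8.6481| - 1.37, 0) = -7.2781
prox(-4.5348) = sign(-4.5348)*max(|-4.5348| - 1.37, 0) = -3.1648
prox(3.0878) = sign(3.0878)*max(|3.0878| - 1.37, 0) = 1.7178
prox(x) = [-7.2781, -3.1648, 1.7178]
||prox(x)||_1 = 7.2781 + 3.1648 + 1.7178 = 12.1607


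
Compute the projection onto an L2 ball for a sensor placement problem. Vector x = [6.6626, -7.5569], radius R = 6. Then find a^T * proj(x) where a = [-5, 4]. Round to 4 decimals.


Step 1: Compute ||x|| (intermediates to 6 decimals).
||x|| = sqrt(6.6626^2 + (-7.5569)^2) = 10.074571
Step 2: Project.
Since ||x|| > R, scale = R/||x|| = 6/10.074571 = 0.595559, proj(x) = scale * x
proj(x) = [3.967971, -4.50058]
Step 3: Dot product.
a^T * proj(x) = -5*3.967971 + 4*(-4.50058) = -37.8422


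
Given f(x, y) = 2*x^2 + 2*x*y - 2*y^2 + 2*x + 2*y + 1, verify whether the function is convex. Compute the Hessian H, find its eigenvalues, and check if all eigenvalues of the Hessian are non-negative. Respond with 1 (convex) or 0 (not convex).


The Hessian of f(x,y) = 2*x^2 + 2*x*y - 2*y^2 + 2*x + 2*y + 1 is:
H = [[4, 2], [2, -4]]
Trace = 4 - 4 = 0
Determinant = 4*-4 - (2)^2 = -20
Discriminant = (0)^2 - 4*-20 = 80.0
Eigenvalues: lambda_1 = -4.4721, lambda_2 = 4.4721
The function is not convex.

0


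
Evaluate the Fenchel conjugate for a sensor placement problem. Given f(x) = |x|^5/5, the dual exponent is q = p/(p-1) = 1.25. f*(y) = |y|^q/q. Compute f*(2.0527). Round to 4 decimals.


The conjugate exponent q satisfies 1/p + 1/q = 1.
p = 5, so q = 5/(5 - 1) = 1.25
|y|^q = 2.0527^1.25 = 2.457
f*(2.0527) = 2.457 / 1.25 = 1.9656


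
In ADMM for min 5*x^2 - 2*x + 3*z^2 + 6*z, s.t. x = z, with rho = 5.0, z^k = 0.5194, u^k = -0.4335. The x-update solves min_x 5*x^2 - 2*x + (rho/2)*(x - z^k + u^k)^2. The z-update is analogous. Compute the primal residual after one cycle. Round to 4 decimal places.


ADMM iteration with rho = 5.0, z^k = 0.5194, u^k = -0.4335
Step 1: x-update.
Minimize 5*x^2 - 2*x + (5.0/2)*(x - 0.5194 - 0.4335)^2
FOC: (2*5 + 5.0)*x = 2 + 5.0*(0.5194 + 0.4335)
x^{k+1} = 0.451
Step 2: z-update.
Minimize 3*z^2 + 6*z + (5.0/2)*(0.451 - z - 0.4335)^2
FOC: (2*3 + 5.0)*z = -6 + 5.0*(0.451 - 0.4335)
z^{k+1} = -0.5375
Step 3: u-update.
u^{k+1} = -0.4335 + 0.451 + 0.5375 = 0.555
Step 4: Primal residual = |0.451 + 0.5375| = 0.9885


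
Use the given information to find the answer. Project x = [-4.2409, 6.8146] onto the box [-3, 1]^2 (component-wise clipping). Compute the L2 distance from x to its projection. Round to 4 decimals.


Project each component onto [-3, 1].
clip(-4.2409) = -3.0, clip(6.8146) = 1.0
Projection = [-3.0, 1.0]
Squared diffs: [1.5398, 33.8096]
Distance = sqrt(35.3494) = 5.9455


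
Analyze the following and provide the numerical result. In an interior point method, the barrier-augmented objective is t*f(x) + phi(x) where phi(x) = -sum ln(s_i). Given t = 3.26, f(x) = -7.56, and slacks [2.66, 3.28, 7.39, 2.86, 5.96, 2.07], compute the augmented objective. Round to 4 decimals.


Step 1: Compute log-barrier.
ln values: [0.9783, 1.1878, 2.0001, 1.0508, 1.7851, 0.7275]
phi = -(0.9783 + 1.1878 + 2.0001 + 1.0508 + 1.7851 + 0.7275) = -7.7297
Step 2: Compute augmented objective.
t*f(x) = 3.26*-7.56 = -24.6456
Total = -24.6456 - 7.7297 = -32.3753


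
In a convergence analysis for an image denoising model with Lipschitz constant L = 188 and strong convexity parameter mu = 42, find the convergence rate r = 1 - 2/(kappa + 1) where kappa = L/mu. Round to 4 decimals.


Step 1: Compute the condition number.
kappa = L/mu = 188/42 = 4.4762
Step 2: Compute the convergence rate.
r = 1 - 2/(kappa + 1) = 1 - 2*mu/(L + mu) = (L - mu)/(L + mu) = 146/230 = 0.6348


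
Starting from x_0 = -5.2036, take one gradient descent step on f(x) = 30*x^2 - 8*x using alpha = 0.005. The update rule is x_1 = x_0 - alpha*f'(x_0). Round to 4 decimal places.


We compute the gradient at x_0 and apply the update.
f'(x) = 60*x - 8
f'(-5.2036) = 60*-5.2036 - 8 = -320.216
x_1 = -5.2036 - 0.005*-320.216 = -3.6025


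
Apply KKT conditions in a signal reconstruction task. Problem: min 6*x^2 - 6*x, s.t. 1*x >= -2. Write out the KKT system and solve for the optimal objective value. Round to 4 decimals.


Step 1: Try lambda = 0 (constraint inactive).
Stationarity: 2*6*x - 6 = 0
x* = 6/(2*6) = 0.5
Check constraint: 1*0.5 = 0.5 >= -2 -- satisfied.
Step 2: Compute optimal value.
f(x*) = 6*0.5^2 - 6*0.5 = -1.5


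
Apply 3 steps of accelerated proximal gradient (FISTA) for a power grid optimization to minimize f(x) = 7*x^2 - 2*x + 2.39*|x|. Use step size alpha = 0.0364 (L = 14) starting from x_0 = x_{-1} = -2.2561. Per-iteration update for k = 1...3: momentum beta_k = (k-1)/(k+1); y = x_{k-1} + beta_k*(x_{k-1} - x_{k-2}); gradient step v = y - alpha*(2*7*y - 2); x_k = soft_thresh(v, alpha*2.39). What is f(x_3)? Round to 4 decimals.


FISTA on f(x) = 7*x^2 - 2*x + 2.39*|x|
L = 14, alpha = 0.0364
Iteration 1: beta = 0.0, y = -2.2561 + 0.0*(-2.2561 + 2.2561) = -2.2561
  grad(y) = -33.5854, v = y - alpha*grad = -1.0336
  prox(v) = soft_thresh(-1.0336, 0.087) = -0.9466
Iteration 2: beta = 0.3333, y = -0.9466 + 0.3333*(-0.9466 + 2.2561) = -0.5101
  grad(y) = -9.1413, v = y - alpha*grad = -0.1774
  prox(v) = soft_thresh(-0.1774, 0.087) = -0.0904
Iteration 3: beta = 0.5, y = -0.0904 + 0.5*(-0.0904 + 0.9466) = 0.3378
  grad(y) = 2.7287, v = y - alpha*grad = 0.2384
  prox(v) = soft_thresh(0.2384, 0.087) = 0.1514
f(x_3) = 7*0.1514^2 - 2*0.1514 + 2.39*|0.1514| = 0.2196


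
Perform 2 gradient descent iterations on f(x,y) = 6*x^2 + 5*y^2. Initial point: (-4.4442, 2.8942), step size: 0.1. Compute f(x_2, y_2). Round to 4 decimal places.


Gradient descent on f(x,y) = 6*x^2 + 5*y^2.
Starting point: (-4.4442, 2.8942), alpha = 0.1
Step 1: grad_x = 2*6*-4.4442 = -53.3304, grad_y = 2*5*2.8942 = 28.942
  x_1 = -4.4442 - 0.1*-53.3304 = 0.8888
  y_1 = 2.8942 - 0.1*28.942 = 0.0
Step 2: grad_x = 2*6*0.8888 = 10.6661, grad_y = 2*5*0.0 = 0.0
  x_2 = 0.8888 - 0.1*10.6661 = -0.1778
  y_2 = 0.0 - 0.1*0.0 = 0.0
f(-0.1778, 0.0) = 6*(-0.1778)^2 + 5*0.0^2 = 0.1896


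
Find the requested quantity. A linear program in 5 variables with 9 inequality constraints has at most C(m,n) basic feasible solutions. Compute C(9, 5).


Each vertex corresponds to some choice of n active constraints out of m, so the number of vertices is at most C(m, n) = m! / (n!(m-n)!).
m = 9, n = 5
Numerator: 9 * 8 * 7 * 6 * 5
Denominator: 5! = 120
C(9, 5) = 126


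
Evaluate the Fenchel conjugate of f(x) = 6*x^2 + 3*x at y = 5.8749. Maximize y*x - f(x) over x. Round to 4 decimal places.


f*(y) = sup_x {y*x - a*x^2 - b*x} = sup_x {(y-b)*x - a*x^2}
FOC: (y - b) - 2a*x = 0 => x* = (y - b)/(2a)
x* = (5.8749 - 3)/(2*6) = 0.2396
f*(5.8749) = (y-b)^2/(4a) = (5.8749 - 3)^2/(4*6)
= 8.2651/24 = 0.3444


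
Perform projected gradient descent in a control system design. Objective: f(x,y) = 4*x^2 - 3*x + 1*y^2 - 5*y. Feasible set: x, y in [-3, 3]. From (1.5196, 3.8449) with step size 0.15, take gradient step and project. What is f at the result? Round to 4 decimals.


Step 1: Compute gradient at (1.5196, 3.8449).
grad_x = 2*4*1.5196 - 3 = 9.1568
grad_y = 2*1*3.8449 - 5 = 2.6898
Step 2: Gradient step.
x_raw = 1.5196 - 0.15*9.1568 = 0.1461
y_raw = 3.8449 - 0.15*2.6898 = 3.4414
Step 3: Project onto [-3, 3].
x_proj = clip(0.1461) = 0.1461
y_proj = clip(3.4414) = 3.0
Step 4: Evaluate f.
f(0.1461, 3.0) = -6.3529


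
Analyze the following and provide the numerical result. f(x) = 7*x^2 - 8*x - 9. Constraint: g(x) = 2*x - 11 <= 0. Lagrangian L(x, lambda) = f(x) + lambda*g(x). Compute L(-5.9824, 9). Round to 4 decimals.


Step 1: Evaluate f(x).
f(-5.9824) = 7*(-5.9824)^2 - 8*(-5.9824) - 9 = 289.383
Step 2: Evaluate g(x).
g(-5.9824) = 2*-5.9824 - 11 = -22.9648
Step 3: Compute Lagrangian.
L = 289.383 + 9*-22.9648 = 82.6998


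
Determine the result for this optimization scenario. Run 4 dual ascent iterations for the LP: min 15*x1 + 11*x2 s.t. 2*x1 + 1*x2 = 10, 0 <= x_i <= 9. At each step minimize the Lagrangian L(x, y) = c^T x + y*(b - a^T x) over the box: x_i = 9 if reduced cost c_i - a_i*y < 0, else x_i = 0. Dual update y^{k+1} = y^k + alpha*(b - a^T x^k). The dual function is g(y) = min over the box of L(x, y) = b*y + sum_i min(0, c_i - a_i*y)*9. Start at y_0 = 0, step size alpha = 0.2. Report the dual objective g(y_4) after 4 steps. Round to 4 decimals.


Dual ascent for LP: min 15*x1 + 11*x2, 2*x1 + 1*x2 = 10, 0 <= x_i <= 9
Step 1: y^k = 0.0, reduced costs: (15.0, 11.0)
  x^k = (0.0, 0.0), subgradient = b - a^T x = 10.0
  y^{k+1} = 0.0 + 0.2*10.0 = 2.0
Step 2: y^k = 2.0, reduced costs: (11.0, 9.0)
  x^k = (0.0, 0.0), subgradient = b - a^T x = 10.0
  y^{k+1} = 2.0 + 0.2*10.0 = 4.0
Step 3: y^k = 4.0, reduced costs: (7.0, 7.0)
  x^k = (0.0, 0.0), subgradient = b - a^T x = 10.0
  y^{k+1} = 4.0 + 0.2*10.0 = 6.0
Step 4: y^k = 6.0, reduced costs: (3.0, 5.0)
  x^k = (0.0, 0.0), subgradient = b - a^T x = 10.0
  y^{k+1} = 6.0 + 0.2*10.0 = 8.0
Dual objective at y_4 = 8.0: reduced costs (-1.0, 3.0), box minimizer x = (9.0, 0.0)
g(y_4) = b*y + (c1 - a1*y)*x1 + (c2 - a2*y)*x2 = 10*8.0 + (-1.0)*9.0 + 3.0*0.0 = 80.0 - 9.0 + 0.0 = 71.0


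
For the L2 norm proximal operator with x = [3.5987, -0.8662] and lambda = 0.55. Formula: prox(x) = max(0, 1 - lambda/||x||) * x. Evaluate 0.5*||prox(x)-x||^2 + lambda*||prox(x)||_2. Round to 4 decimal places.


Step 1: Compute ||x||.
||x|| = 3.7015
Step 2: Compute scaling factor.
scale = max(0, 1 - 0.55/3.7015) = 0.8514
Step 3: prox(x) = [3.064, -0.7375]
||prox(x)|| = 3.1515
Step 4: Proximal objective.
0.5*||prox-x||^2 = 0.1513
lambda*||prox|| = 1.7333
Total = 1.8846


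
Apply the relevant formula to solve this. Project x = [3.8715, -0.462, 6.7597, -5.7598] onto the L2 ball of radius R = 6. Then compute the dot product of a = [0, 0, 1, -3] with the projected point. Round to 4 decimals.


Step 1: Compute ||x|| (intermediates to 6 decimals).
||x|| = sqrt(3.8715^2 + (-0.462)^2 + 6.7597^2 + (-5.7598)^2) = 9.69901
Step 2: Project.
Since ||x|| > R, scale = R/||x|| = 6/9.69901 = 0.61862, proj(x) = scale * x
proj(x) = [2.394987, -0.285802, 4.181686, -3.563127]
Step 3: Dot product.
a^T * proj(x) = 0*2.394987 + 0*(-0.285802) + 1*4.181686 - 3*(-3.563127) = 14.8711


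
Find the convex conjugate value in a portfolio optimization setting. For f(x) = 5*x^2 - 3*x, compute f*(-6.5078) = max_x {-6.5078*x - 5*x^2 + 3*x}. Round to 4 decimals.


f*(y) = sup_x {y*x - a*x^2 - b*x} = sup_x {(y-b)*x - a*x^2}
FOC: (y - b) - 2a*x = 0 => x* = (y - b)/(2a)
x* = (-6.5078 + 3)/(2*5) = -0.3508
f*(-6.5078) = (y-b)^2/(4a) = (-6.5078 + 3)^2/(4*5)
= 12.3047/20 = 0.6152


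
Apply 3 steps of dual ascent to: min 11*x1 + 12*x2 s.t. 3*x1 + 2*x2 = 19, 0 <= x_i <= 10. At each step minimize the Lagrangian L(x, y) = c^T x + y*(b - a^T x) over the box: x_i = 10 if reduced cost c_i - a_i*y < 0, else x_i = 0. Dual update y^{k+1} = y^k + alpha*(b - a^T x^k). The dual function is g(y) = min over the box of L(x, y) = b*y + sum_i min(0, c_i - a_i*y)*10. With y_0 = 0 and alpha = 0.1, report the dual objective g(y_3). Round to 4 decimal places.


Dual ascent for LP: min 11*x1 + 12*x2, 3*x1 + 2*x2 = 19, 0 <= x_i <= 10
Step 1: y^k = 0.0, reduced costs: (11.0, 12.0)
  x^k = (0.0, 0.0), subgradient = b - a^T x = 19.0
  y^{k+1} = 0.0 + 0.1*19.0 = 1.9
Step 2: y^k = 1.9, reduced costs: (5.3, 8.2)
  x^k = (0.0, 0.0), subgradient = b - a^T x = 19.0
  y^{k+1} = 1.9 + 0.1*19.0 = 3.8
Step 3: y^k = 3.8, reduced costs: (-0.4, 4.4)
  x^k = (10.0, 0.0), subgradient = b - a^T x = -11.0
  y^{k+1} = 3.8 + 0.1*-11.0 = 2.7
Dual objective at y_3 = 2.7: reduced costs (2.9, 6.6), box minimizer x = (0.0, 0.0)
g(y_3) = b*y + (c1 - a1*y)*x1 + (c2 - a2*y)*x2 = 19*2.7 + 2.9*0.0 + 6.6*0.0 = 51.3 + 0.0 + 0.0 = 51.3


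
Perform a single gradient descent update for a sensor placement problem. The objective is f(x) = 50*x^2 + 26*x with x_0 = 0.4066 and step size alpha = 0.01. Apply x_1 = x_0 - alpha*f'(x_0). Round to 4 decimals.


We compute the gradient at x_0 and apply the update.
f'(x) = 100*x + 26
f'(0.4066) = 100*0.4066 + 26 = 66.66
x_1 = 0.4066 - 0.01*66.66 = -0.26


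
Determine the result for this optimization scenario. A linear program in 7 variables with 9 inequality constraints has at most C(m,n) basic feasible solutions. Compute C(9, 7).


Each vertex corresponds to some choice of n active constraints out of m, so the number of vertices is at most C(m, n) = m! / (n!(m-n)!).
m = 9, n = 7
Numerator: 9 * 8 * 7 * 6 * 5 * 4 * 3
Denominator: 7! = 5040
C(9, 7) = 36


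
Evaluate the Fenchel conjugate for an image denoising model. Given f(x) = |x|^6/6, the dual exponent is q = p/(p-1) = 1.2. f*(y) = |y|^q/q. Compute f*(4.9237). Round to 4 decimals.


The conjugate exponent q satisfies 1/p + 1/q = 1.
p = 6, so q = 6/(6 - 1) = 1.2
|y|^q = 4.9237^1.2 = 6.7725
f*(4.9237) = 6.7725 / 1.2 = 5.6438


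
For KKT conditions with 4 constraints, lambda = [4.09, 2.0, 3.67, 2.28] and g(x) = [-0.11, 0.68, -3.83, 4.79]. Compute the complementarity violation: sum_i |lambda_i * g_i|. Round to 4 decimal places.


KKT complementary slackness check:
lambda_1 * g_1 = 4.09 * -0.11 = -0.4499
lambda_2 * g_2 = 2.0 * 0.68 = 1.36
lambda_3 * g_3 = 3.67 * -3.83 = -14.0561
lambda_4 * g_4 = 2.28 * 4.79 = 10.9212
Total violation = 0.4499 + 1.36 + 14.0561 + 10.9212 = 26.7872


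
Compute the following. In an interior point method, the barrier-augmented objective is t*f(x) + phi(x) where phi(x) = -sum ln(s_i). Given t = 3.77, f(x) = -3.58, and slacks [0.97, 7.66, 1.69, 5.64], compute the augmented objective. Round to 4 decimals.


Step 1: Compute log-barrier.
ln values: [-0.0305, 2.036, 0.5247, 1.7299]
phi = -(-0.0305 + 2.036 + 0.5247 + 1.7299) = -4.2602
Step 2: Compute augmented objective.
t*f(x) = 3.77*-3.58 = -13.4966
Total = -13.4966 - 4.2602 = -17.7568


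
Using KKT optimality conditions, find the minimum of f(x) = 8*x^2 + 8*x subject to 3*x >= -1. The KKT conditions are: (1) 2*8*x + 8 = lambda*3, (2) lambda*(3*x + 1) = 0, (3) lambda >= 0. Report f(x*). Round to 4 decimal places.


Step 1: Try lambda = 0 (constraint inactive).
x_unc = -8/(2*8) = -0.5
Check: 3*-0.5 = -1.5 < -1 -- violated!
Step 2: Constraint must be active: 3*x = -1
x* = -1/3 = -0.3333 (rounded; the exact value -1/3 is used below)
lambda = (2*8*(-1/3) + 8)/3 = 0.8889
Step 3: Compute optimal value.
f(x*) = 8*(-1/3)^2 + 8*(-1/3) = -1.7778


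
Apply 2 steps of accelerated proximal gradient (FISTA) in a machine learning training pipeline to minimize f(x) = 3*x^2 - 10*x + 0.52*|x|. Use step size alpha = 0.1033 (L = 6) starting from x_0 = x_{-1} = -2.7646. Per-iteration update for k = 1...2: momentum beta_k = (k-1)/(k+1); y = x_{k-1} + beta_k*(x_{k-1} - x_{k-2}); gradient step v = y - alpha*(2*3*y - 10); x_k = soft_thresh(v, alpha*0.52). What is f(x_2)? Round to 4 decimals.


FISTA on f(x) = 3*x^2 - 10*x + 0.52*|x|
L = 6, alpha = 0.1033
Iteration 1: beta = 0.0, y = -2.7646 + 0.0*(-2.7646 + 2.7646) = -2.7646
  grad(y) = -26.5876, v = y - alpha*grad = -0.0181
  prox(v) = soft_thresh(-0.0181, 0.0537) = 0.0
Iteration 2: beta = 0.3333, y = 0.0 + 0.3333*(0.0 + 2.7646) = 0.9215
  grad(y) = -4.4708, v = y - alpha*grad = 1.3834
  prox(v) = soft_thresh(1.3834, 0.0537) = 1.3297
f(x_2) = 3*1.3297^2 - 10*1.3297 + 0.52*|1.3297| = -7.3012


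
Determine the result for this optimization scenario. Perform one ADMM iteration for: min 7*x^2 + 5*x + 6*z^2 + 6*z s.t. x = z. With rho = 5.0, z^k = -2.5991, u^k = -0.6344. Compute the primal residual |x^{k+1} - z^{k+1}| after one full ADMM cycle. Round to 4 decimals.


ADMM iteration with rho = 5.0, z^k = -2.5991, u^k = -0.6344
Step 1: x-update.
Minimize 7*x^2 + 5*x + (5.0/2)*(x + 2.5991 - 0.6344)^2
FOC: (2*7 + 5.0)*x = -5 + 5.0*(-2.5991 + 0.6344)
x^{k+1} = -0.7802
Step 2: z-update.
Minimize 6*z^2 + 6*z + (5.0/2)*(-0.7802 - z - 0.6344)^2
FOC: (2*6 + 5.0)*z = -6 + 5.0*(-0.7802 - 0.6344)
z^{k+1} = -0.769
Step 3: u-update.
u^{k+1} = -0.6344 - 0.7802 + 0.769 = -0.6456
Step 4: Primal residual = |-0.7802 + 0.769| = 0.0112


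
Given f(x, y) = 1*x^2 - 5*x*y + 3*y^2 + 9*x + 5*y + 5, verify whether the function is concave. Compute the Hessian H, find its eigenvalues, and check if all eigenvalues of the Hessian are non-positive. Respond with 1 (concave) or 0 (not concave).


The Hessian of f(x,y) = 1*x^2 - 5*x*y + 3*y^2 + 9*x + 5*y + 5 is:
H = [[2, -5], [-5, 6]]
Trace = 2 + 6 = 8
Determinant = 2*6 - (-5)^2 = -13
Discriminant = (8)^2 - 4*-13 = 116.0
Eigenvalues: lambda_1 = -1.3852, lambda_2 = 9.3852
The function is not concave.

0


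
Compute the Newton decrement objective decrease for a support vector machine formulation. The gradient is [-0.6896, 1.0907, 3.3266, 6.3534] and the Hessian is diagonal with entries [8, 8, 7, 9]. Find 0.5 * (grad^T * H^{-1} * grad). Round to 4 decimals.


Step 1: H is diagonal, so H^(-1) * g = [-0.0862, 0.1363, 0.4752, 0.7059].
Step 2: g^T H^(-1) g = sum_i g_i^2 / H_ii
  = (-0.6896)^2/8 + (1.0907)^2/8 + (3.3266)^2/7 + (6.3534)^2/9
  = 0.0594 + 0.1487 + 1.5809 + 4.4851 = 6.2741
Step 3: Objective decrease = 0.5 * g^T H^(-1) g = 3.1371


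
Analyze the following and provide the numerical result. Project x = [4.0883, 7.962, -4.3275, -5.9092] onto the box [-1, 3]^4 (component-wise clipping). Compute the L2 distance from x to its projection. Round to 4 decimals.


Project each component onto [-1, 3].
clip(4.0883) = 3.0, clip(7.962) = 3.0, clip(-4.3275) = -1.0, clip(-5.9092) = -1.0
Projection = [3.0, 3.0, -1.0, -1.0]
Squared diffs: [1.1844, 24.6214, 11.0723, 24.1002]
Distance = sqrt(60.9783) = 7.8089


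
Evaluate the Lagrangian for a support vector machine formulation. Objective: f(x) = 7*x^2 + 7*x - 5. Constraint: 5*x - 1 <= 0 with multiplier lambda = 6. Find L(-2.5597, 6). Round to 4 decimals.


Step 1: Evaluate f(x).
f(-2.5597) = 7*(-2.5597)^2 + 7*(-2.5597) - 5 = 22.9465
Step 2: Evaluate g(x).
g(-2.5597) = 5*-2.5597 - 1 = -13.7985
Step 3: Compute Lagrangian.
L = 22.9465 + 6*-13.7985 = -59.8445


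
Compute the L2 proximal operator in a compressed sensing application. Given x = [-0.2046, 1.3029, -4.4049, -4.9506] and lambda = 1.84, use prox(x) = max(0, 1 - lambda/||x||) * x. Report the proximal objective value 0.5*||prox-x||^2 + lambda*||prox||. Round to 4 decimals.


Step 1: Compute ||x||.
||x|| = 6.7566
Step 2: Compute scaling factor.
scale = max(0, 1 - 1.84/6.7566) = 0.7277
Step 3: prox(x) = [-0.1489, 0.9481, -3.2053, -3.6024]
||prox(x)|| = 4.9166
Step 4: Proximal objective.
0.5*||prox-x||^2 = 1.6928
lambda*||prox|| = 9.0465
Total = 10.7393


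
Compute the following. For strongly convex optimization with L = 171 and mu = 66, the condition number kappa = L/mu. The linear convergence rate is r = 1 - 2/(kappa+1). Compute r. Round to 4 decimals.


Step 1: Compute the condition number.
kappa = L/mu = 171/66 = 2.5909
Step 2: Compute the convergence rate.
r = 1 - 2/(kappa + 1) = 1 - 2*mu/(L + mu) = (L - mu)/(L + mu) = 105/237 = 0.443


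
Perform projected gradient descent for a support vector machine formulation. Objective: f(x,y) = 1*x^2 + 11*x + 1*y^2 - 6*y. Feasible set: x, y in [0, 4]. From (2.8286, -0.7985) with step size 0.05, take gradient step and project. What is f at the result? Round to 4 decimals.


Step 1: Compute gradient at (2.8286, -0.7985).
grad_x = 2*1*2.8286 + 11 = 16.6572
grad_y = 2*1*-0.7985 - 6 = -7.597
Step 2: Gradient step.
x_raw = 2.8286 - 0.05*16.6572 = 1.9957
y_raw = -0.7985 - 0.05*-7.597 = -0.4187
Step 3: Project onto [0, 4].
x_proj = clip(1.9957) = 1.9957
y_proj = clip(-0.4187) = 0.0
Step 4: Evaluate f.
f(1.9957, 0.0) = 25.9361


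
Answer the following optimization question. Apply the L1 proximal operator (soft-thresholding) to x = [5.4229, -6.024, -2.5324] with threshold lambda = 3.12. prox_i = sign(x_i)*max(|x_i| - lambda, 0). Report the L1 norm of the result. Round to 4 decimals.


Soft-thresholding with lambda = 3.12:
prox(5.4229) = sign(5.4229)*max(|5.4229| - 3.12, 0) = 2.3029
prox(-6.024) = sign(-6.024)*max(|-6.024| - 3.12, 0) = -2.904
prox(-2.5324) = sign(-2.5324)*max(|-2.5324| - 3.12, 0) = 0.0
prox(x) = [2.3029, -2.904, 0.0]
||prox(x)||_1 = 2.3029 + 2.904 + 0.0 = 5.2069


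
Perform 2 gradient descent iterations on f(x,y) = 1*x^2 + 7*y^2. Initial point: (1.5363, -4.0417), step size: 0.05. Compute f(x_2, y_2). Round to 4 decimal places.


Gradient descent on f(x,y) = 1*x^2 + 7*y^2.
Starting point: (1.5363, -4.0417), alpha = 0.05
Step 1: grad_x = 2*1*1.5363 = 3.0726, grad_y = 2*7*-4.0417 = -56.5838
  x_1 = 1.5363 - 0.05*3.0726 = 1.3827
  y_1 = -4.0417 - 0.05*-56.5838 = -1.2125
Step 2: grad_x = 2*1*1.3827 = 2.7653, grad_y = 2*7*-1.2125 = -16.9751
  x_2 = 1.3827 - 0.05*2.7653 = 1.2444
  y_2 = -1.2125 - 0.05*-16.9751 = -0.3638
f(1.2444, -0.3638) = 1*1.2444^2 + 7*(-0.3638)^2 = 2.4748


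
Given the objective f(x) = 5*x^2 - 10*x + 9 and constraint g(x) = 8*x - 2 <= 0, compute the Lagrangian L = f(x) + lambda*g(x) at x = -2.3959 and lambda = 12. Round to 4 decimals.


Step 1: Evaluate f(x).
f(-2.3959) = 5*(-2.3959)^2 - 10*(-2.3959) + 9 = 61.6607
Step 2: Evaluate g(x).
g(-2.3959) = 8*-2.3959 - 2 = -21.1672
Step 3: Compute Lagrangian.
L = 61.6607 + 12*-21.1672 = -192.3457


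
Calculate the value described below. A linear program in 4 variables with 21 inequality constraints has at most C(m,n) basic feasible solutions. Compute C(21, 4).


Each vertex corresponds to some choice of n active constraints out of m, so the number of vertices is at most C(m, n) = m! / (n!(m-n)!).
m = 21, n = 4
Numerator: 21 * 20 * 19 * 18
Denominator: 4! = 24
C(21, 4) = 5985


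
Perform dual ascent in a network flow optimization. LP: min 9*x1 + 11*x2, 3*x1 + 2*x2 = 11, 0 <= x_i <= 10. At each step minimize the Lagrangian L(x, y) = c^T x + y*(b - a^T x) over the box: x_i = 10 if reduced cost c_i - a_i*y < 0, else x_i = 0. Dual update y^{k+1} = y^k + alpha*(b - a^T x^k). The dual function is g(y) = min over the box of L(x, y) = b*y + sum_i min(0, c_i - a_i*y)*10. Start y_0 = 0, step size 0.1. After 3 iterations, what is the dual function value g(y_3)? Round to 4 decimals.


Dual ascent for LP: min 9*x1 + 11*x2, 3*x1 + 2*x2 = 11, 0 <= x_i <= 10
Step 1: y^k = 0.0, reduced costs: (9.0, 11.0)
  x^k = (0.0, 0.0), subgradient = b - a^T x = 11.0
  y^{k+1} = 0.0 + 0.1*11.0 = 1.1
Step 2: y^k = 1.1, reduced costs: (5.7, 8.8)
  x^k = (0.0, 0.0), subgradient = b - a^T x = 11.0
  y^{k+1} = 1.1 + 0.1*11.0 = 2.2
Step 3: y^k = 2.2, reduced costs: (2.4, 6.6)
  x^k = (0.0, 0.0), subgradient = b - a^T x = 11.0
  y^{k+1} = 2.2 + 0.1*11.0 = 3.3
Dual objective at y_3 = 3.3: reduced costs (-0.9, 4.4), box minimizer x = (10.0, 0.0)
g(y_3) = b*y + (c1 - a1*y)*x1 + (c2 - a2*y)*x2 = 11*3.3 + (-0.9)*10.0 + 4.4*0.0 = 36.3 - 9.0 + 0.0 = 27.3


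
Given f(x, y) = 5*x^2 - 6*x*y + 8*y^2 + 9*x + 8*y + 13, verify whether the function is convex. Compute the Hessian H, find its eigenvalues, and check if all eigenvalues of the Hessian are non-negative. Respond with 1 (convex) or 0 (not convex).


The Hessian of f(x,y) = 5*x^2 - 6*x*y + 8*y^2 + 9*x + 8*y + 13 is:
H = [[10, -6], [-6, 16]]
Trace = 10 + 16 = 26
Determinant = 10*16 - (-6)^2 = 124
Discriminant = (26)^2 - 4*124 = 180.0
Eigenvalues: lambda_1 = 6.2918, lambda_2 = 19.7082
The function is convex.

1


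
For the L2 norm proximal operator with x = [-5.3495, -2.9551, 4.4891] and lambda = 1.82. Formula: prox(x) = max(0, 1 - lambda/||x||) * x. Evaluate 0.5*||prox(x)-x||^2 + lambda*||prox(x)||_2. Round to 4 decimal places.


Step 1: Compute ||x||.
||x|| = 7.583
Step 2: Compute scaling factor.
scale = max(0, 1 - 1.82/7.583) = 0.76
Step 3: prox(x) = [-4.0656, -2.2458, 3.4117]
||prox(x)|| = 5.763
Step 4: Proximal objective.
0.5*||prox-x||^2 = 1.6562
lambda*||prox|| = 10.4887
Total = 12.1448


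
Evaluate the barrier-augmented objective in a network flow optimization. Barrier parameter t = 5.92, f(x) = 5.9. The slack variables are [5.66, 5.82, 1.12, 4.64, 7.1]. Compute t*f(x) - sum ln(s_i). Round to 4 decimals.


Step 1: Compute log-barrier.
ln values: [1.7334, 1.7613, 0.1133, 1.5347, 1.9601]
phi = -(1.7334 + 1.7613 + 0.1133 + 1.5347 + 1.9601) = -7.1029
Step 2: Compute augmented objective.
t*f(x) = 5.92*5.9 = 34.928
Total = 34.928 - 7.1029 = 27.8251


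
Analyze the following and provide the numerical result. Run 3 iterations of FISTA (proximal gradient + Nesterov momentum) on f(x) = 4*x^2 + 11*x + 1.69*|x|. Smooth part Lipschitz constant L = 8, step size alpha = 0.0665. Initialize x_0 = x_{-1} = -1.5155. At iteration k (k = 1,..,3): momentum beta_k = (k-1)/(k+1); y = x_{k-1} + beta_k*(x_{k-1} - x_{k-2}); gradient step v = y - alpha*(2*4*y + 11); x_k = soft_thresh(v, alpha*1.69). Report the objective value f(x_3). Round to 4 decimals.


FISTA on f(x) = 4*x^2 + 11*x + 1.69*|x|
L = 8, alpha = 0.0665
Iteration 1: beta = 0.0, y = -1.5155 + 0.0*(-1.5155 + 1.5155) = -1.5155
  grad(y) = -1.124, v = y - alpha*grad = -1.4408
  prox(v) = soft_thresh(-1.4408, 0.1124) = -1.3284
Iteration 2: beta = 0.3333, y = -1.3284 + 0.3333*(-1.3284 + 1.5155) = -1.266
  grad(y) = 0.8721, v = y - alpha*grad = -1.324
  prox(v) = soft_thresh(-1.324, 0.1124) = -1.2116
Iteration 3: beta = 0.5, y = -1.2116 + 0.5*(-1.2116 + 1.3284) = -1.1532
  grad(y) = 1.7743, v = y - alpha*grad = -1.2712
  prox(v) = soft_thresh(-1.2712, 0.1124) = -1.1588
f(x_3) = 4*(-1.1588)^2 + 11*(-1.1588) + 1.69*|-1.1588| = -5.4172


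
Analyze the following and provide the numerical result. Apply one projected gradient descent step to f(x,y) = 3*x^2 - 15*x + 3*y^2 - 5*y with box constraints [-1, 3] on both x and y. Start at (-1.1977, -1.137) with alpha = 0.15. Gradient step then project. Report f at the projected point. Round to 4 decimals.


Step 1: Compute gradient at (-1.1977, -1.137).
grad_x = 2*3*-1.1977 - 15 = -22.1862
grad_y = 2*3*-1.137 - 5 = -11.822
Step 2: Gradient step.
x_raw = -1.1977 - 0.15*-22.1862 = 2.1302
y_raw = -1.137 - 0.15*-11.822 = 0.6363
Step 3: Project onto [-1, 3].
x_proj = clip(2.1302) = 2.1302
y_proj = clip(0.6363) = 0.6363
Step 4: Evaluate f.
f(2.1302, 0.6363) = -20.3067


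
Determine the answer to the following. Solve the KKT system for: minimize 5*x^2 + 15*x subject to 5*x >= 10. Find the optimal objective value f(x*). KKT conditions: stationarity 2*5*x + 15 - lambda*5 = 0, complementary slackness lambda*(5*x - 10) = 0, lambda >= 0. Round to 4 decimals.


Step 1: Try lambda = 0 (constraint inactive).
x_unc = -15/(2*5) = -1.5
Check: 5*-1.5 = -7.5 < 10 -- violated!
Step 2: Constraint must be active: 5*x = 10
x* = 10/5 = 2.0
lambda = (2*5*2.0 + 15)/5 = 7.0
Step 3: Compute optimal value.
f(x*) = 5*2.0^2 + 15*2.0 = 50.0


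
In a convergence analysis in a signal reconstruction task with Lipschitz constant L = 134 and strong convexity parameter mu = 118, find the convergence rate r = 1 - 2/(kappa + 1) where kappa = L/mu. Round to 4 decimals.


Step 1: Compute the condition number.
kappa = L/mu = 134/118 = 1.1356
Step 2: Compute the convergence rate.
r = 1 - 2/(kappa + 1) = 1 - 2*mu/(L + mu) = (L - mu)/(L + mu) = 16/252 = 0.0635


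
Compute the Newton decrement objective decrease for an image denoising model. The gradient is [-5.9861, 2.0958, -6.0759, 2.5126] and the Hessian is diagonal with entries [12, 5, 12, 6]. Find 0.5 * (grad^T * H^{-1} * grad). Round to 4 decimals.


Step 1: H is diagonal, so H^(-1) * g = [-0.4988, 0.4192, -0.5063, 0.4188].
Step 2: g^T H^(-1) g = sum_i g_i^2 / H_ii
  = (-5.9861)^2/12 + (2.0958)^2/5 + (-6.0759)^2/12 + (2.5126)^2/6
  = 2.9861 + 0.8785 + 3.0764 + 1.0522 = 7.9932
Step 3: Objective decrease = 0.5 * g^T H^(-1) g = 3.9966


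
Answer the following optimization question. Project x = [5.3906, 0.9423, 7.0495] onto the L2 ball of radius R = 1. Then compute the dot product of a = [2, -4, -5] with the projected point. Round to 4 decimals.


Step 1: Compute ||x|| (intermediates to 6 decimals).
||x|| = sqrt(5.3906^2 + 0.9423^2 + 7.0495^2) = 8.924234
Step 2: Project.
Since ||x|| > R, scale = R/||x|| = 1/8.924234 = 0.112054, proj(x) = scale * x
proj(x) = [0.604038, 0.105588, 0.789925]
Step 3: Dot product.
a^T * proj(x) = 2*0.604038 - 4*0.105588 - 5*0.789925 = -3.1639


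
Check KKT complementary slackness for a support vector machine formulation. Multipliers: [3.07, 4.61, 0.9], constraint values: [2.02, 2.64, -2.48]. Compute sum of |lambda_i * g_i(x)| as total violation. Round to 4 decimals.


KKT complementary slackness check:
lambda_1 * g_1 = 3.07 * 2.02 = 6.2014
lambda_2 * g_2 = 4.61 * 2.64 = 12.1704
lambda_3 * g_3 = 0.9 * -2.48 = -2.232
Total violation = 6.2014 + 12.1704 + 2.232 = 20.6038


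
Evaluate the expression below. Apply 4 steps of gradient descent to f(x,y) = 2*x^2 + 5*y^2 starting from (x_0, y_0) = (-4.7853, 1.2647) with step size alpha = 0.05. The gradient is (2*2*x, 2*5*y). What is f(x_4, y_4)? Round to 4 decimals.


Gradient descent on f(x,y) = 2*x^2 + 5*y^2.
Starting point: (-4.7853, 1.2647), alpha = 0.05
Step 1: grad_x = 2*2*-4.7853 = -19.1412, grad_y = 2*5*1.2647 = 12.647
  x_1 = -4.7853 - 0.05*-19.1412 = -3.8282
  y_1 = 1.2647 - 0.05*12.647 = 0.6324
Step 2: grad_x = 2*2*-3.8282 = -15.313, grad_y = 2*5*0.6324 = 6.3235
  x_2 = -3.8282 - 0.05*-15.313 = -3.0626
  y_2 = 0.6324 - 0.05*6.3235 = 0.3162
Step 3: grad_x = 2*2*-3.0626 = -12.2504, grad_y = 2*5*0.3162 = 3.1618
  x_3 = -3.0626 - 0.05*-12.2504 = -2.4501
  y_3 = 0.3162 - 0.05*3.1618 = 0.1581
Step 4: grad_x = 2*2*-2.4501 = -9.8003, grad_y = 2*5*0.1581 = 1.5809
  x_4 = -2.4501 - 0.05*-9.8003 = -1.9601
  y_4 = 0.1581 - 0.05*1.5809 = 0.079
f(-1.9601, 0.079) = 2*(-1.9601)^2 + 5*0.079^2 = 7.7149


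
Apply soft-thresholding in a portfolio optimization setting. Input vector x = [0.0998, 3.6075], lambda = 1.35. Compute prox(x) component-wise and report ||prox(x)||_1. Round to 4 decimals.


Soft-thresholding with lambda = 1.35:
prox(0.0998) = sign(0.0998)*max(|0.0998| - 1.35, 0) = 0.0
prox(3.6075) = sign(3.6075)*max(|3.6075| - 1.35, 0) = 2.2575
prox(x) = [0.0, 2.2575]
||prox(x)||_1 = 0.0 + 2.2575 = 2.2575


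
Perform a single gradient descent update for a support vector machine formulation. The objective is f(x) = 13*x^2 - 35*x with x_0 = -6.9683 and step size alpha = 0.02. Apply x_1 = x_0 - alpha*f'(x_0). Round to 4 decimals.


We compute the gradient at x_0 and apply the update.
f'(x) = 26*x - 35
f'(-6.9683) = 26*-6.9683 - 35 = -216.1758
x_1 = -6.9683 - 0.02*-216.1758 = -2.6448


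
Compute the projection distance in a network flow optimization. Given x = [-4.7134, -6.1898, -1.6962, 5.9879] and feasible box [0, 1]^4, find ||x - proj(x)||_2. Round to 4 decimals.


Project each component onto [0, 1].
clip(-4.7134) = 0.0, clip(-6.1898) = 0.0, clip(-1.6962) = 0.0, clip(5.9879) = 1.0
Projection = [0.0, 0.0, 0.0, 1.0]
Squared diffs: [22.2161, 38.3136, 2.8771, 24.8791]
Distance = sqrt(88.2859) = 9.3961


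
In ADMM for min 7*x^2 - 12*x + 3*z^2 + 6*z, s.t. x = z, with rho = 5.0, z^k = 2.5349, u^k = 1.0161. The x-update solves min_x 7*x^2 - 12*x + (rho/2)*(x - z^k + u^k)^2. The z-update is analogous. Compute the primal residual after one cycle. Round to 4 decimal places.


ADMM iteration with rho = 5.0, z^k = 2.5349, u^k = 1.0161
Step 1: x-update.
Minimize 7*x^2 - 12*x + (5.0/2)*(x - 2.5349 + 1.0161)^2
FOC: (2*7 + 5.0)*x = 12 + 5.0*(2.5349 - 1.0161)
x^{k+1} = 1.0313
Step 2: z-update.
Minimize 3*z^2 + 6*z + (5.0/2)*(1.0313 - z + 1.0161)^2
FOC: (2*3 + 5.0)*z = -6 + 5.0*(1.0313 + 1.0161)
z^{k+1} = 0.3852
Step 3: u-update.
u^{k+1} = 1.0161 + 1.0313 - 0.3852 = 1.6622
Step 4: Primal residual = |1.0313 - 0.3852| = 0.6461


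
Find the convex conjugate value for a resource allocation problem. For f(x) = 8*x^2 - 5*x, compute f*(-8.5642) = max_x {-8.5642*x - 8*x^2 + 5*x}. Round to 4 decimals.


f*(y) = sup_x {y*x - a*x^2 - b*x} = sup_x {(y-b)*x - a*x^2}
FOC: (y - b) - 2a*x = 0 => x* = (y - b)/(2a)
x* = (-8.5642 + 5)/(2*8) = -0.2228
f*(-8.5642) = (y-b)^2/(4a) = (-8.5642 + 5)^2/(4*8)
= 12.7035/32 = 0.397


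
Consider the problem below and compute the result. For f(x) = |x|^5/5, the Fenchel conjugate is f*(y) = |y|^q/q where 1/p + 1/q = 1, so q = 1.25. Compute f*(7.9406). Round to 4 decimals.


The conjugate exponent q satisfies 1/p + 1/q = 1.
p = 5, so q = 5/(5 - 1) = 1.25
|y|^q = 7.9406^1.25 = 13.3296
f*(7.9406) = 13.3296 / 1.25 = 10.6637


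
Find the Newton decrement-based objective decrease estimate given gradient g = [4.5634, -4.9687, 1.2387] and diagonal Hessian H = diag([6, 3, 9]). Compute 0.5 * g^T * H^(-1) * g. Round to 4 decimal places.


Step 1: H is diagonal, so H^(-1) * g = [0.7606, -1.6562, 0.1376].
Step 2: g^T H^(-1) g = sum_i g_i^2 / H_ii
  = (4.5634)^2/6 + (-4.9687)^2/3 + (1.2387)^2/9
  = 3.4708 + 8.2293 + 0.1705 = 11.8706
Step 3: Objective decrease = 0.5 * g^T H^(-1) g = 5.9353


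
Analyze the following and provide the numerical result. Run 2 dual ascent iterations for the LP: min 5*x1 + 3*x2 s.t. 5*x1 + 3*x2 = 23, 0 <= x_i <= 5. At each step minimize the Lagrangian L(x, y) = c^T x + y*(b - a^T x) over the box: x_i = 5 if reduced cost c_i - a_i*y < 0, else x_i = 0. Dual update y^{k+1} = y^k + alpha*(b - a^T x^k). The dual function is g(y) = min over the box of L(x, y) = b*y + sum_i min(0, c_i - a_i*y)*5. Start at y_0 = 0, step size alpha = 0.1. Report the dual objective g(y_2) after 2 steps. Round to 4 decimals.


Dual ascent for LP: min 5*x1 + 3*x2, 5*x1 + 3*x2 = 23, 0 <= x_i <= 5
Step 1: y^k = 0.0, reduced costs: (5.0, 3.0)
  x^k = (0.0, 0.0), subgradient = b - a^T x = 23.0
  y^{k+1} = 0.0 + 0.1*23.0 = 2.3
Step 2: y^k = 2.3, reduced costs: (-6.5, -3.9)
  x^k = (5.0, 5.0), subgradient = b - a^T x = -17.0
  y^{k+1} = 2.3 + 0.1*-17.0 = 0.6
Dual objective at y_2 = 0.6: reduced costs (2.0, 1.2), box minimizer x = (0.0, 0.0)
g(y_2) = b*y + (c1 - a1*y)*x1 + (c2 - a2*y)*x2 = 23*0.6 + 2.0*0.0 + 1.2*0.0 = 13.8 + 0.0 + 0.0 = 13.8


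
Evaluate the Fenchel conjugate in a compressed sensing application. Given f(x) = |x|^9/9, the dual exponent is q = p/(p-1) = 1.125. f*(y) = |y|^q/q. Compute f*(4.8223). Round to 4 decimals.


The conjugate exponent q satisfies 1/p + 1/q = 1.
p = 9, so q = 9/(9 - 1) = 1.125
|y|^q = 4.8223^1.125 = 5.8703
f*(4.8223) = 5.8703 / 1.125 = 5.2181


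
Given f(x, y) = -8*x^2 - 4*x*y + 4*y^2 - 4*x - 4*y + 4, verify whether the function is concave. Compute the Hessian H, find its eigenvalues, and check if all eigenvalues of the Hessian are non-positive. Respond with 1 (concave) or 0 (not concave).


The Hessian of f(x,y) = -8*x^2 - 4*x*y + 4*y^2 - 4*x - 4*y + 4 is:
H = [[-16, -4], [-4, 8]]
Trace = -16 + 8 = -8
Determinant = -16*8 - (-4)^2 = -144
Discriminant = (-8)^2 - 4*-144 = 640.0
Eigenvalues: lambda_1 = -16.6491, lambda_2 = 8.6491
The function is not concave.

0


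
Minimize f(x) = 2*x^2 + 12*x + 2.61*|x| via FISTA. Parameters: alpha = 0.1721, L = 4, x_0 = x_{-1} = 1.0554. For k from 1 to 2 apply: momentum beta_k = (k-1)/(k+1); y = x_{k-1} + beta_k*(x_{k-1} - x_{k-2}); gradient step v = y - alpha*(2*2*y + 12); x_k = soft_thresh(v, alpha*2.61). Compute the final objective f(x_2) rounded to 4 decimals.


FISTA on f(x) = 2*x^2 + 12*x + 2.61*|x|
L = 4, alpha = 0.1721
Iteration 1: beta = 0.0, y = 1.0554 + 0.0*(1.0554 - 1.0554) = 1.0554
  grad(y) = 16.2216, v = y - alpha*grad = -1.7363
  prox(v) = soft_thresh(-1.7363, 0.4492) = -1.2872
Iteration 2: beta = 0.3333, y = -1.2872 + 0.3333*(-1.2872 - 1.0554) = -2.068
  grad(y) = 3.728, v = y - alpha*grad = -2.7096
  prox(v) = soft_thresh(-2.7096, 0.4492) = -2.2604
f(x_2) = 2*(-2.2604)^2 + 12*(-2.2604) + 2.61*|-2.2604| = -11.0063


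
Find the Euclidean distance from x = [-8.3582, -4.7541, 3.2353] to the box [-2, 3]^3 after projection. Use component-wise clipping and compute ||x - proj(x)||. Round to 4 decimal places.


Project each component onto [-2, 3].
clip(-8.3582) = -2.0, clip(-4.7541) = -2.0, clip(3.2353) = 3.0
Projection = [-2.0, -2.0, 3.0]
Squared diffs: [40.4267, 7.5851, 0.0554]
Distance = sqrt(48.0672) = 6.933


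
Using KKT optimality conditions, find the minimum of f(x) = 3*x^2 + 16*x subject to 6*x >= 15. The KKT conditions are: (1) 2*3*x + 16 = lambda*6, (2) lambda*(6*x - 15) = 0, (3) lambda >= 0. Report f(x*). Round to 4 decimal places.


Step 1: Try lambda = 0 (constraint inactive).
x_unc = -16/(2*3) = -2.6667
Check: 6*-2.6667 = -16.0002 < 15 -- violated!
Step 2: Constraint must be active: 6*x = 15
x* = 15/6 = 2.5
lambda = (2*3*2.5 + 16)/6 = 5.1667
Step 3: Compute optimal value.
f(x*) = 3*2.5^2 + 16*2.5 = 58.75


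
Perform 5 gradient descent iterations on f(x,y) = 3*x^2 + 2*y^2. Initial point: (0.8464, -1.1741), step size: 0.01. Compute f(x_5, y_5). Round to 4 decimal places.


Gradient descent on f(x,y) = 3*x^2 + 2*y^2.
Starting point: (0.8464, -1.1741), alpha = 0.01
Step 1: grad_x = 2*3*0.8464 = 5.0784, grad_y = 2*2*-1.1741 = -4.6964
  x_1 = 0.8464 - 0.01*5.0784 = 0.7956
  y_1 = -1.1741 - 0.01*-4.6964 = -1.1271
Step 2: grad_x = 2*3*0.7956 = 4.7737, grad_y = 2*2*-1.1271 = -4.5085
  x_2 = 0.7956 - 0.01*4.7737 = 0.7479
  y_2 = -1.1271 - 0.01*-4.5085 = -1.0821
Step 3: grad_x = 2*3*0.7479 = 4.4873, grad_y = 2*2*-1.0821 = -4.3282
  x_3 = 0.7479 - 0.01*4.4873 = 0.703
  y_3 = -1.0821 - 0.01*-4.3282 = -1.0388
Step 4: grad_x = 2*3*0.703 = 4.218, grad_y = 2*2*-1.0388 = -4.1551
  x_4 = 0.703 - 0.01*4.218 = 0.6608
  y_4 = -1.0388 - 0.01*-4.1551 = -0.9972
Step 5: grad_x = 2*3*0.6608 = 3.965, grad_y = 2*2*-0.9972 = -3.9889
  x_5 = 0.6608 - 0.01*3.965 = 0.6212
  y_5 = -0.9972 - 0.01*-3.9889 = -0.9573
f(0.6212, -0.9573) = 3*0.6212^2 + 2*(-0.9573)^2 = 2.9905


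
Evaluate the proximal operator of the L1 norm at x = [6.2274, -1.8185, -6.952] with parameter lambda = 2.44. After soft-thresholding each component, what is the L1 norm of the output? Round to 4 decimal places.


Soft-thresholding with lambda = 2.44:
prox(6.2274) = sign(6.2274)*max(|6.2274| - 2.44, 0) = 3.7874
prox(-1.8185) = sign(-1.8185)*max(|-1.8185| - 2.44, 0) = 0.0
prox(-6.952) = sign(-6.952)*max(|-6.952| - 2.44, 0) = -4.512
prox(x) = [3.7874, 0.0, -4.512]
||prox(x)||_1 = 3.7874 + 0.0 + 4.512 = 8.2994


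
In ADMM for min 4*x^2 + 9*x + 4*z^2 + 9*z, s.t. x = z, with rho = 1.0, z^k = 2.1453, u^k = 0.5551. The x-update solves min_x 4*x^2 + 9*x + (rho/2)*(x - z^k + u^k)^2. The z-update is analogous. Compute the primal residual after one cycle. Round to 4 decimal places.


ADMM iteration with rho = 1.0, z^k = 2.1453, u^k = 0.5551
Step 1: x-update.
Minimize 4*x^2 + 9*x + (1.0/2)*(x - 2.1453 + 0.5551)^2
FOC: (2*4 + 1.0)*x = -9 + 1.0*(2.1453 - 0.5551)
x^{k+1} = -0.8233
Step 2: z-update.
Minimize 4*z^2 + 9*z + (1.0/2)*(-0.8233 - z + 0.5551)^2
FOC: (2*4 + 1.0)*z = -9 + 1.0*(-0.8233 + 0.5551)
z^{k+1} = -1.0298
Step 3: u-update.
u^{k+1} = 0.5551 - 0.8233 + 1.0298 = 0.7616
Step 4: Primal residual = |-0.8233 + 1.0298| = 0.2065


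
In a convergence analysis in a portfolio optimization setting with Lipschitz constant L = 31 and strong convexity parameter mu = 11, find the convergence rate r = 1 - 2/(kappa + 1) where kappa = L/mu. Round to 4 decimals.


Step 1: Compute the condition number.
kappa = L/mu = 31/11 = 2.8182
Step 2: Compute the convergence rate.
r = 1 - 2/(kappa + 1) = 1 - 2*mu/(L + mu) = (L - mu)/(L + mu) = 20/42 = 0.4762
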